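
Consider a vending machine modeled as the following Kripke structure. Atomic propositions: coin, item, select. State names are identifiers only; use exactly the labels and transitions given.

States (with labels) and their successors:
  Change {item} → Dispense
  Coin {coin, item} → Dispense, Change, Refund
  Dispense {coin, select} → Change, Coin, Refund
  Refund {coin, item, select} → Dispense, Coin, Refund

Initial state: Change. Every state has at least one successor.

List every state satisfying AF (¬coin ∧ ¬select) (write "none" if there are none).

{Change}

States satisfying ¬coin ∧ ¬select: {Change}.
States satisfying AF (¬coin ∧ ¬select): {Change}.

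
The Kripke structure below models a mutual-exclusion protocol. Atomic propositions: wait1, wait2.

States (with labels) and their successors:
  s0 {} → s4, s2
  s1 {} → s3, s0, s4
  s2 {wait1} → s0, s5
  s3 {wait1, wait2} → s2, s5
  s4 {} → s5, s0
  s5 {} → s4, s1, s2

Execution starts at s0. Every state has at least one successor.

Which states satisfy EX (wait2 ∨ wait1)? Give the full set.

States satisfying wait2 ∨ wait1: {s2, s3}.
States satisfying EX (wait2 ∨ wait1): {s0, s1, s3, s5}.

{s0, s1, s3, s5}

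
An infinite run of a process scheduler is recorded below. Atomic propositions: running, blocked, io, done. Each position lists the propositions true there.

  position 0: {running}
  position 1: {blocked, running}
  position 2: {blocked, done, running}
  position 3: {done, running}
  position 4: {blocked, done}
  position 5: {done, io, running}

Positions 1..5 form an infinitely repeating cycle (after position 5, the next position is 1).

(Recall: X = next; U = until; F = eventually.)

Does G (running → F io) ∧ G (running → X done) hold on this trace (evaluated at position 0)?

No

running → F io holds at every position 0..5, and those are all positions ever visited, so G (running → F io) holds.
Positions where running holds: 0, 1, 2, 3, 5.
Check F io at each: 0→ok, 1→ok, 2→ok, 3→ok, 5→ok.
running → X done must hold at every position from 0 onward. It fails at position 0, so G (running → X done) is false.
Positions where running holds: 0, 1, 2, 3, 5.
Check X done at each: 0→fails, 1→ok, 2→ok, 3→ok, 5→fails.
At position 0: G (running → F io) is true; G (running → X done) is false; so G (running → F io) ∧ G (running → X done) is false.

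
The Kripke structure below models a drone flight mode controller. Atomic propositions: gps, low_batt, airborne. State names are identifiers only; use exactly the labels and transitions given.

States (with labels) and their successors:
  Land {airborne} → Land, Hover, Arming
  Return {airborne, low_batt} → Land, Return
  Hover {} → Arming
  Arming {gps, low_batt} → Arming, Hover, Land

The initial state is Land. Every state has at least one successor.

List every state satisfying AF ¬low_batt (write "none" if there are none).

{Land, Hover}

States satisfying ¬low_batt: {Land, Hover}.
States satisfying AF ¬low_batt: {Land, Hover}.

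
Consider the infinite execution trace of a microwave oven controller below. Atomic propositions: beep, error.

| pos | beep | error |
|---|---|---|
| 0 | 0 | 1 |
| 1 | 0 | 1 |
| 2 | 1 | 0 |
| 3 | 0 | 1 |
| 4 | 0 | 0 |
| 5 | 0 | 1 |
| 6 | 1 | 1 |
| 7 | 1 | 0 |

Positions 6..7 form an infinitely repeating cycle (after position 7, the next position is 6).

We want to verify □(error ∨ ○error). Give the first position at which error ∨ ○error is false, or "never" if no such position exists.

error ∨ ○error holds at every position 0..7, and those are all the positions the trace ever visits, so the invariant □(error ∨ ○error) is never violated.

never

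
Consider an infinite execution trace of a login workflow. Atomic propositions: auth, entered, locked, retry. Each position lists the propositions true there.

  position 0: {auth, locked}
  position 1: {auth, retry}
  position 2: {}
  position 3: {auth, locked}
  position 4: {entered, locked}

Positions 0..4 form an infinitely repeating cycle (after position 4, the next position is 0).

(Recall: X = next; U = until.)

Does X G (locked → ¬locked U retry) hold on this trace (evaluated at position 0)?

The position after 0 is 1; G (locked → ¬locked U retry) is false there.

Does not hold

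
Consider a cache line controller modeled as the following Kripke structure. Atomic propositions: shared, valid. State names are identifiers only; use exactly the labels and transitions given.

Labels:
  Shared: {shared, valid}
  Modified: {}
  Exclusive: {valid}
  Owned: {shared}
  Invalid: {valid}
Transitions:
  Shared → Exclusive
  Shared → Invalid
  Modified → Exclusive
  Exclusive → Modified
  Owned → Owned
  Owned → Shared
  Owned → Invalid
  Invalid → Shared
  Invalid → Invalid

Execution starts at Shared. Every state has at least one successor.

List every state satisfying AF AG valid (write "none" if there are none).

States satisfying AG valid: ∅.
States satisfying AF AG valid: ∅.

none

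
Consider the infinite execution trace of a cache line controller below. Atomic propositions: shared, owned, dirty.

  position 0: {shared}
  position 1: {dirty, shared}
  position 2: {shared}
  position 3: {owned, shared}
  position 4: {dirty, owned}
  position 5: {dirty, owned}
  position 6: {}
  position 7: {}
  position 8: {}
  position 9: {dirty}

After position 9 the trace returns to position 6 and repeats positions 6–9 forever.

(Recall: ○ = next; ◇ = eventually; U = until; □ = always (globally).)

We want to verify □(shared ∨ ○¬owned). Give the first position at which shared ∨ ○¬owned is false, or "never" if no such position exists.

4

Check shared ∨ ○¬owned at each position in order: 0 ✓, 1 ✓, 2 ✓, 3 ✓.
At position 4 the labels are {dirty, owned} and the next position 5 has {dirty, owned}, so shared ∨ ○¬owned is false there. This is the first violation.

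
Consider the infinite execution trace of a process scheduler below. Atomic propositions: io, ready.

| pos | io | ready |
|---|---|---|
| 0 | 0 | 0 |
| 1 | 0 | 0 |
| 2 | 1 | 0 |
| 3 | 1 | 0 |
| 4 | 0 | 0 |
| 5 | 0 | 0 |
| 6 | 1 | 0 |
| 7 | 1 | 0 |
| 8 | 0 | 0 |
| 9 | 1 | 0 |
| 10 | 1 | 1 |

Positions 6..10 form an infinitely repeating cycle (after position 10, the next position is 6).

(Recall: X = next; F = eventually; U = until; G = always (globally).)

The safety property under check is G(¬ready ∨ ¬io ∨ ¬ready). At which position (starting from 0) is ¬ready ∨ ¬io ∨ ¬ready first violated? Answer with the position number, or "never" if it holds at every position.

10

Check ¬ready ∨ ¬io ∨ ¬ready at each position in order: 0 ✓, 1 ✓, 2 ✓, 3 ✓, 4 ✓, 5 ✓, 6 ✓, 7 ✓, 8 ✓, 9 ✓.
At position 10 the labels are {io, ready}, so ¬ready ∨ ¬io ∨ ¬ready is false there. This is the first violation.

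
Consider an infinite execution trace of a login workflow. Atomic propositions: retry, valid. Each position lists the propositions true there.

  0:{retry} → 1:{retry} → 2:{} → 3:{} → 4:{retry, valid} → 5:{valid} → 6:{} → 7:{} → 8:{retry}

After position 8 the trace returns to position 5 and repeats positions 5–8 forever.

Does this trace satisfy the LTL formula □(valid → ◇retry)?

valid → ◇retry holds at every position 0..8, and those are all positions ever visited, so □(valid → ◇retry) holds.
Positions where valid holds: 4, 5.
Check ◇retry at each: 4→ok, 5→ok.

Holds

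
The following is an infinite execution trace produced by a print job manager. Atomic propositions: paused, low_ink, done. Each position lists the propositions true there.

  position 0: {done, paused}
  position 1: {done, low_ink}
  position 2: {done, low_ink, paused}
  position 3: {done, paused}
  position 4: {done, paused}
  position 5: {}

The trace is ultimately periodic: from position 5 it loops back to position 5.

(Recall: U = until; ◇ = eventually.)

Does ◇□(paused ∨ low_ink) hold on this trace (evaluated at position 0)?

□(paused ∨ low_ink) is false at every position 0..5, so it never becomes true and ◇□(paused ∨ low_ink) fails.

No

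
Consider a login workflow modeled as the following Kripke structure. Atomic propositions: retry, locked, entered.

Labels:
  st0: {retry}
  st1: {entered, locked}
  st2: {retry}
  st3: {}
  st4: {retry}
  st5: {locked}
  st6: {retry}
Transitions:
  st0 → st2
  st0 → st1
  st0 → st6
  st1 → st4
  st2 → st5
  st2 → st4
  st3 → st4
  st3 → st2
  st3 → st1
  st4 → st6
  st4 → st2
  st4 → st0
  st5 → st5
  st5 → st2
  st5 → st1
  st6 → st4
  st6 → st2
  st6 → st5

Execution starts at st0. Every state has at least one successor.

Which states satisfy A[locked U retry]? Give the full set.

States satisfying locked: {st1, st5}.
States satisfying retry: {st0, st2, st4, st6}.
States satisfying A[locked U retry]: {st0, st1, st2, st4, st6}.

{st0, st1, st2, st4, st6}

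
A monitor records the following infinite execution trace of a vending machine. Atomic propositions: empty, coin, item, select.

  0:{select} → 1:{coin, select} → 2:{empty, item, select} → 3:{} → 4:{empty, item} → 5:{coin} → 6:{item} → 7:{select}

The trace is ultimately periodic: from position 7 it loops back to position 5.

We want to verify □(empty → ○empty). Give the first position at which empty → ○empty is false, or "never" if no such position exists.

2

Check empty → ○empty at each position in order: 0 ✓, 1 ✓.
At position 2 the labels are {empty, item, select} and the next position 3 has {}, so empty → ○empty is false there. This is the first violation.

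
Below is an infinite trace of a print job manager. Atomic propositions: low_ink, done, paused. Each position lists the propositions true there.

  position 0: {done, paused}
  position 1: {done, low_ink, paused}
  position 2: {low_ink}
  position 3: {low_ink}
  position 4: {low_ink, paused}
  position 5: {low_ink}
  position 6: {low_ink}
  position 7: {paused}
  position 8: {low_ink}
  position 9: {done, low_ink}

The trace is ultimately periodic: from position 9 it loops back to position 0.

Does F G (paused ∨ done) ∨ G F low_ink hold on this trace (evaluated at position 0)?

Satisfied

G (paused ∨ done) is false at every position 0..9, so it never becomes true and F G (paused ∨ done) fails.
F low_ink holds at every position 0..9, and those are all positions ever visited, so G F low_ink holds.
At position 0: F G (paused ∨ done) is false; G F low_ink is true; so F G (paused ∨ done) ∨ G F low_ink is true.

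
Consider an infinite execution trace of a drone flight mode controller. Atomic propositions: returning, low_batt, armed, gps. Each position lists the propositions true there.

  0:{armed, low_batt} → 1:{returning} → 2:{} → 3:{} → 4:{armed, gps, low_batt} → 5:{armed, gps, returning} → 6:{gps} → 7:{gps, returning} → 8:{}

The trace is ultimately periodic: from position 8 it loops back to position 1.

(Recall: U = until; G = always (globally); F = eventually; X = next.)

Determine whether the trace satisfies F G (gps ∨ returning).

Does not hold

G (gps ∨ returning) is false at every position 0..8, so it never becomes true and F G (gps ∨ returning) fails.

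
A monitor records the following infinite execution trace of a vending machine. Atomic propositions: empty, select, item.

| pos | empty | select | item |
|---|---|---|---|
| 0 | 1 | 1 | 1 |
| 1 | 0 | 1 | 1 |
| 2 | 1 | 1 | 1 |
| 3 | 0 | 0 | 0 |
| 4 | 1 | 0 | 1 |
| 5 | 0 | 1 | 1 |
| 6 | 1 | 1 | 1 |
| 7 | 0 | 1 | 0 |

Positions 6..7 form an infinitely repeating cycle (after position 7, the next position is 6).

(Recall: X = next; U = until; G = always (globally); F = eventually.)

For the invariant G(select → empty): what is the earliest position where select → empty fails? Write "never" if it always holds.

1

Check select → empty at each position in order: 0 ✓.
At position 1 the labels are {item, select}, so select → empty is false there. This is the first violation.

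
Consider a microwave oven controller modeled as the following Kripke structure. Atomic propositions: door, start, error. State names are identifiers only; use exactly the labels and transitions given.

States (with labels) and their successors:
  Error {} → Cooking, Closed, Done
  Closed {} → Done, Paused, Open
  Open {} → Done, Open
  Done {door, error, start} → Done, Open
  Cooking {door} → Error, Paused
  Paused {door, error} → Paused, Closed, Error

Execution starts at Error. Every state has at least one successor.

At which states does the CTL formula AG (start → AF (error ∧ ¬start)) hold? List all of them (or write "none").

none

States satisfying start → AF (error ∧ ¬start): {Error, Closed, Open, Cooking, Paused}.
States satisfying AG (start → AF (error ∧ ¬start)): ∅.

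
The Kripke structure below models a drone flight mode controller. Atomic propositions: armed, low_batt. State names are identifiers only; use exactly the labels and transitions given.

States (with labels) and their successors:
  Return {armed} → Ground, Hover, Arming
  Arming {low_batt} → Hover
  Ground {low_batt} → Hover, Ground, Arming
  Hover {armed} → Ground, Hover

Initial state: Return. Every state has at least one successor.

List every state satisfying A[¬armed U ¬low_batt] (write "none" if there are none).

{Return, Arming, Hover}

States satisfying ¬armed: {Arming, Ground}.
States satisfying ¬low_batt: {Return, Hover}.
States satisfying A[¬armed U ¬low_batt]: {Return, Arming, Hover}.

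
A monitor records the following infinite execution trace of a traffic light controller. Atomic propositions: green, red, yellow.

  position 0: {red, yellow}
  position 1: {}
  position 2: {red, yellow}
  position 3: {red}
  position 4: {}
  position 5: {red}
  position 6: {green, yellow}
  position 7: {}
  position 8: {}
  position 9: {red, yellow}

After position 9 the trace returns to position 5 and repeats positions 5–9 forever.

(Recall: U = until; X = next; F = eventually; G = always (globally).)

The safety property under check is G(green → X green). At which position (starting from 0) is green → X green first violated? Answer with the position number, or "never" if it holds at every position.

Check green → X green at each position in order: 0 ✓, 1 ✓, 2 ✓, 3 ✓, 4 ✓, 5 ✓.
At position 6 the labels are {green, yellow} and the next position 7 has {}, so green → X green is false there. This is the first violation.

6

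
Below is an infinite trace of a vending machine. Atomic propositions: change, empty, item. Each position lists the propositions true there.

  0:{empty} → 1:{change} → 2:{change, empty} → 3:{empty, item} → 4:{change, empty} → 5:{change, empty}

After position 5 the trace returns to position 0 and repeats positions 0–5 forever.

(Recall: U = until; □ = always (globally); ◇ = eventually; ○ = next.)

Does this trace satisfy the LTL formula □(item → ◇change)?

item → ◇change holds at every position 0..5, and those are all positions ever visited, so □(item → ◇change) holds.
Positions where item holds: 3.
Check ◇change at each: 3→ok.

Yes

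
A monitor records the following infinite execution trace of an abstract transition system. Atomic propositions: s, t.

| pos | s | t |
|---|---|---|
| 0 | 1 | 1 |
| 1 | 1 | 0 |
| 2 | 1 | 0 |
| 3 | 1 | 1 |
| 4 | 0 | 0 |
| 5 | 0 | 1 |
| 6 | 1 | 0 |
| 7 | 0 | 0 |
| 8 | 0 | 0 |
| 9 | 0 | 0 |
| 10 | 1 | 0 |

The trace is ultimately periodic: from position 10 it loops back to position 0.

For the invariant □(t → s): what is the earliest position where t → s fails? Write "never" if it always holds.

Check t → s at each position in order: 0 ✓, 1 ✓, 2 ✓, 3 ✓, 4 ✓.
At position 5 the labels are {t}, so t → s is false there. This is the first violation.

5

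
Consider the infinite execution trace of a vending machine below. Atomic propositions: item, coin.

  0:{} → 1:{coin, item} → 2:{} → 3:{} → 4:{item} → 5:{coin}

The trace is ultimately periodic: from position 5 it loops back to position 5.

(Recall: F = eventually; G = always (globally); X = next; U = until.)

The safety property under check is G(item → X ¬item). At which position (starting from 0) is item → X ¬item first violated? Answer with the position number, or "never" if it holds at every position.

item → X ¬item holds at every position 0..5, and those are all the positions the trace ever visits, so the invariant G(item → X ¬item) is never violated.

never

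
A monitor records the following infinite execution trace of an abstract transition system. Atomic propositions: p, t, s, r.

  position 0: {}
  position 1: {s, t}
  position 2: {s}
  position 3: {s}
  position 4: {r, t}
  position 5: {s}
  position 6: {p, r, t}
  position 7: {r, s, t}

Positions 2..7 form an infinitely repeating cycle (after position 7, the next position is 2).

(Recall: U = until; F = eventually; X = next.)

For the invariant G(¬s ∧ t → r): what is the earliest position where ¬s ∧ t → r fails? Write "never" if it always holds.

¬s ∧ t → r holds at every position 0..7, and those are all the positions the trace ever visits, so the invariant G(¬s ∧ t → r) is never violated.

never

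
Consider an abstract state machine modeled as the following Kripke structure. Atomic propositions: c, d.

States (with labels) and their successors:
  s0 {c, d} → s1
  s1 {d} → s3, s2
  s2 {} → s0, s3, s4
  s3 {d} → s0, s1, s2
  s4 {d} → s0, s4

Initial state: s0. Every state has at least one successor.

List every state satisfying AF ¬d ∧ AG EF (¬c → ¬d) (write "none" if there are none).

{s2}

States satisfying ¬d: {s2}.
States satisfying AF ¬d: {s2}.
States satisfying EF (¬c → ¬d): {s0, s1, s2, s3, s4}.
States satisfying AG EF (¬c → ¬d): {s0, s1, s2, s3, s4}.
States satisfying AF ¬d ∧ AG EF (¬c → ¬d): {s2}.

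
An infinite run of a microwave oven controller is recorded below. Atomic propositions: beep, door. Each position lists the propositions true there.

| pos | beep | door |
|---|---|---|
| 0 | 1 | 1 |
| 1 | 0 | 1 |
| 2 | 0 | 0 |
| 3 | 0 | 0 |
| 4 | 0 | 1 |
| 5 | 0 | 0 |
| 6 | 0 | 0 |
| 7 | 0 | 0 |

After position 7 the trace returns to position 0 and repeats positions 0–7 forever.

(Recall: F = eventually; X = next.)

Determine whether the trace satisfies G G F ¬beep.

G F ¬beep holds at every position 0..7, and those are all positions ever visited, so G G F ¬beep holds.

Satisfied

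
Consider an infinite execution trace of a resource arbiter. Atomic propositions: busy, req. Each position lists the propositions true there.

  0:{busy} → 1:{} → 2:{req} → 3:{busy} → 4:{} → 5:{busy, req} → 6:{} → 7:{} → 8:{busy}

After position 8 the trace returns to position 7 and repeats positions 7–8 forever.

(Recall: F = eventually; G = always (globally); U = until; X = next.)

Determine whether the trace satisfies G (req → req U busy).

req → req U busy holds at every position 0..8, and those are all positions ever visited, so G (req → req U busy) holds.
Positions where req holds: 2, 5.
Check req U busy at each: 2→ok, 5→ok.

Yes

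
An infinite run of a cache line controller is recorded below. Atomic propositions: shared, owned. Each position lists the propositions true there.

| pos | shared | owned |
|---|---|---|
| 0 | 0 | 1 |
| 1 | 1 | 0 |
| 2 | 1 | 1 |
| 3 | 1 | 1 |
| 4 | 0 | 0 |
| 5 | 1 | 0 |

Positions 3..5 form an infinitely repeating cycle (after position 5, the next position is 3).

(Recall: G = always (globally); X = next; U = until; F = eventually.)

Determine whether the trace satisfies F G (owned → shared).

G (owned → shared) holds at position 1, which is reachable from 0, so F G (owned → shared) holds.

Holds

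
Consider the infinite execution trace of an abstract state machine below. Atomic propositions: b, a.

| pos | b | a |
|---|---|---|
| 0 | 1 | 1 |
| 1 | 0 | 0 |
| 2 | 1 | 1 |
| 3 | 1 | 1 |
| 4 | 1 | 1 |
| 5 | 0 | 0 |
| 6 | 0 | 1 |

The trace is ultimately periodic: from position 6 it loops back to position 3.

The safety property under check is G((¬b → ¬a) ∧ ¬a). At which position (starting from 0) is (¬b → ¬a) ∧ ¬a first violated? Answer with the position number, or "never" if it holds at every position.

At position 0 the labels are {a, b}, so (¬b → ¬a) ∧ ¬a is false there. This is the first violation.

0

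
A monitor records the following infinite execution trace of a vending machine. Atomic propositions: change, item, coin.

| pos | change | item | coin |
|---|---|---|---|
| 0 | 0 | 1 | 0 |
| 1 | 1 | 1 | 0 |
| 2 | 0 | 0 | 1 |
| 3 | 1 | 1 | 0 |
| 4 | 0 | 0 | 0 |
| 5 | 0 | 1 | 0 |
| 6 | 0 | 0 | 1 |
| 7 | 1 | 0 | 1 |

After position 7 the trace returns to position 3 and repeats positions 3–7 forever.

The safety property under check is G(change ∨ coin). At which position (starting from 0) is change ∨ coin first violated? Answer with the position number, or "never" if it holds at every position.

0

At position 0 the labels are {item}, so change ∨ coin is false there. This is the first violation.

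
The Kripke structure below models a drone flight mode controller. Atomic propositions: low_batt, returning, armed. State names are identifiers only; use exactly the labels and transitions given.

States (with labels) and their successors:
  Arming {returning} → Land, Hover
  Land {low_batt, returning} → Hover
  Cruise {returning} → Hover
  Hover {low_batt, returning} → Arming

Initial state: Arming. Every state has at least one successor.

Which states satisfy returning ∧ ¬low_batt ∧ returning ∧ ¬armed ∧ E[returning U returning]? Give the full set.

States satisfying ¬low_batt: {Arming, Cruise}.
States satisfying returning ∧ ¬low_batt: {Arming, Cruise}.
States satisfying ¬armed: {Arming, Land, Cruise, Hover}.
States satisfying returning ∧ ¬armed: {Arming, Land, Cruise, Hover}.
States satisfying returning ∧ ¬low_batt ∧ returning ∧ ¬armed: {Arming, Cruise}.
States satisfying returning: {Arming, Land, Cruise, Hover}.
States satisfying E[returning U returning]: {Arming, Land, Cruise, Hover}.
States satisfying returning ∧ ¬low_batt ∧ returning ∧ ¬armed ∧ E[returning U returning]: {Arming, Cruise}.

{Arming, Cruise}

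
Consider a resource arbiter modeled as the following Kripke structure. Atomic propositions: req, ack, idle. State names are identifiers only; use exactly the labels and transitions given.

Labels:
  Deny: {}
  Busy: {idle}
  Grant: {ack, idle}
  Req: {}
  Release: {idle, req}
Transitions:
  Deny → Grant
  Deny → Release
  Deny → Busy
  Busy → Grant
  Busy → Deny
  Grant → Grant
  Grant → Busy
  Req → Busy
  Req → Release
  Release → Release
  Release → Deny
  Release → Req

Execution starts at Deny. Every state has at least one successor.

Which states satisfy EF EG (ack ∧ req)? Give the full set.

none

States satisfying EG (ack ∧ req): ∅.
States satisfying EF EG (ack ∧ req): ∅.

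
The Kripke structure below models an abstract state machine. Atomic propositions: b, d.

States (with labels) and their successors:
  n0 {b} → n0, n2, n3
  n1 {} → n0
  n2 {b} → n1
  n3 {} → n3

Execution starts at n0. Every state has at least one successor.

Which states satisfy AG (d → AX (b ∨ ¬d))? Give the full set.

{n0, n1, n2, n3}

States satisfying d → AX (b ∨ ¬d): {n0, n1, n2, n3}.
States satisfying AG (d → AX (b ∨ ¬d)): {n0, n1, n2, n3}.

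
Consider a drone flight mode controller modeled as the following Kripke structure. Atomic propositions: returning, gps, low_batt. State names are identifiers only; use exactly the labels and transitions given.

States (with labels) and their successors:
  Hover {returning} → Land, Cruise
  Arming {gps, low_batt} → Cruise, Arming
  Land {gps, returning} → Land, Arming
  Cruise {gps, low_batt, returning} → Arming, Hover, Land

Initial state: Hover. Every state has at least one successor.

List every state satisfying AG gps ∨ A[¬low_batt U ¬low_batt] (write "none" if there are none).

States satisfying gps: {Arming, Land, Cruise}.
States satisfying AG gps: ∅.
States satisfying ¬low_batt: {Hover, Land}.
States satisfying A[¬low_batt U ¬low_batt]: {Hover, Land}.
States satisfying AG gps ∨ A[¬low_batt U ¬low_batt]: {Hover, Land}.

{Hover, Land}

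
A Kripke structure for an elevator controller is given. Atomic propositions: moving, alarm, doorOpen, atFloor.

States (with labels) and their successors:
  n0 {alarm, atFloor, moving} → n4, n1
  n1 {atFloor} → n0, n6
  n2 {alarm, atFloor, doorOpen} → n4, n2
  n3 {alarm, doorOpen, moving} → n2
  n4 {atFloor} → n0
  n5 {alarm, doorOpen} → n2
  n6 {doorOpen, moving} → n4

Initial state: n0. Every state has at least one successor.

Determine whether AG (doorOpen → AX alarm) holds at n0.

States satisfying doorOpen → AX alarm: {n0, n1, n3, n4, n5}.
States satisfying AG (doorOpen → AX alarm): ∅.
n6 is reachable from n0 and violates doorOpen → AX alarm, so AG fails at n0.
n0 ∉ Sat(AG (doorOpen → AX alarm)).

No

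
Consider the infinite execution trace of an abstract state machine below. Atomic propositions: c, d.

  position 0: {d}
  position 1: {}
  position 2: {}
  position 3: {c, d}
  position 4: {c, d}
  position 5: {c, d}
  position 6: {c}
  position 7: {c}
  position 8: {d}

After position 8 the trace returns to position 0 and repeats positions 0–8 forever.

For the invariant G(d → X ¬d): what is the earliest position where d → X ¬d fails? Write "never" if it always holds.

3

Check d → X ¬d at each position in order: 0 ✓, 1 ✓, 2 ✓.
At position 3 the labels are {c, d} and the next position 4 has {c, d}, so d → X ¬d is false there. This is the first violation.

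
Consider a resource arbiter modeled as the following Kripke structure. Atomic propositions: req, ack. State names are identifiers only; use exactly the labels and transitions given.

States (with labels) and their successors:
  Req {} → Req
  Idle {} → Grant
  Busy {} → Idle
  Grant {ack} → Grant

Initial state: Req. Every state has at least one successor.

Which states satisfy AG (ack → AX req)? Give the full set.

{Req}

States satisfying ack → AX req: {Req, Idle, Busy}.
States satisfying AG (ack → AX req): {Req}.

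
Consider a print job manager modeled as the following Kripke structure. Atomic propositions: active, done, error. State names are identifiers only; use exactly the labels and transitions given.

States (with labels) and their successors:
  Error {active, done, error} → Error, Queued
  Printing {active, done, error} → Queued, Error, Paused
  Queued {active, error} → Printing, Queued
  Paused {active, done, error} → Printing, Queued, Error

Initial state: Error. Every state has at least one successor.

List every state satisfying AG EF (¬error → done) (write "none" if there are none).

States satisfying EF (¬error → done): {Error, Printing, Queued, Paused}.
States satisfying AG EF (¬error → done): {Error, Printing, Queued, Paused}.

{Error, Printing, Queued, Paused}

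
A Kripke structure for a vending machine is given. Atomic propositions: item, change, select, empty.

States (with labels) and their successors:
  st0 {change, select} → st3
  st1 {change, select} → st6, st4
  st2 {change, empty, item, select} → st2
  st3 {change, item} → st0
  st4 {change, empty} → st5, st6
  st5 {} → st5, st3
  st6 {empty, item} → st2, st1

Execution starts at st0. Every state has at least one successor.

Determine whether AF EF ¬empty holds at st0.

States satisfying EF ¬empty: {st0, st1, st3, st4, st5, st6}.
States satisfying AF EF ¬empty: {st0, st1, st3, st4, st5, st6}.
st0 ∈ Sat(AF EF ¬empty).

Holds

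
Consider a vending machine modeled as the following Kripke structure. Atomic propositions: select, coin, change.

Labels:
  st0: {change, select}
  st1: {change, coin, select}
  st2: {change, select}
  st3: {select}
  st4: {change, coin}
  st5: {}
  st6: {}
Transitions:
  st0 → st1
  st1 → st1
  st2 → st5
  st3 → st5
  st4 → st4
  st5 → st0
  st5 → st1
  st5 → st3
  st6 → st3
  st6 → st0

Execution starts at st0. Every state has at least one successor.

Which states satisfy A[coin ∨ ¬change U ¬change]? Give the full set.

States satisfying coin ∨ ¬change: {st1, st3, st4, st5, st6}.
States satisfying ¬change: {st3, st5, st6}.
States satisfying A[coin ∨ ¬change U ¬change]: {st3, st5, st6}.

{st3, st5, st6}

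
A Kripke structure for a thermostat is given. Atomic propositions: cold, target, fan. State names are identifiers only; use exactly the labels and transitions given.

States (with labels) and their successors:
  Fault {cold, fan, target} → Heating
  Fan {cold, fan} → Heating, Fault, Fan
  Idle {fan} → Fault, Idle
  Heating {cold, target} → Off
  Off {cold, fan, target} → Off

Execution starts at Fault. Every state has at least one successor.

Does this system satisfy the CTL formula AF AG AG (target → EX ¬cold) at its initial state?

Violated

States satisfying AG AG (target → EX ¬cold): ∅.
States satisfying AF AG AG (target → EX ¬cold): ∅.
There is a path from Fault along which AG AG (target → EX ¬cold) never holds.
Fault ∉ Sat(AF AG AG (target → EX ¬cold)).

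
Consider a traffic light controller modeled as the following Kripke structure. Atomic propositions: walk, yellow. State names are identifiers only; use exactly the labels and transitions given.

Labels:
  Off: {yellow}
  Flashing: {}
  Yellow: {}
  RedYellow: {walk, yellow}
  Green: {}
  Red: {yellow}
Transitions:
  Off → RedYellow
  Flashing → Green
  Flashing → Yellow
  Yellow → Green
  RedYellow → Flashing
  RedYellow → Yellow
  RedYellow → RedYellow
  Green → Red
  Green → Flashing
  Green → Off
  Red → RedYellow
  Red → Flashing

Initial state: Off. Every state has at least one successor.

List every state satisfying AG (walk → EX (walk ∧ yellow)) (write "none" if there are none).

{Off, Flashing, Yellow, RedYellow, Green, Red}

States satisfying walk → EX (walk ∧ yellow): {Off, Flashing, Yellow, RedYellow, Green, Red}.
States satisfying AG (walk → EX (walk ∧ yellow)): {Off, Flashing, Yellow, RedYellow, Green, Red}.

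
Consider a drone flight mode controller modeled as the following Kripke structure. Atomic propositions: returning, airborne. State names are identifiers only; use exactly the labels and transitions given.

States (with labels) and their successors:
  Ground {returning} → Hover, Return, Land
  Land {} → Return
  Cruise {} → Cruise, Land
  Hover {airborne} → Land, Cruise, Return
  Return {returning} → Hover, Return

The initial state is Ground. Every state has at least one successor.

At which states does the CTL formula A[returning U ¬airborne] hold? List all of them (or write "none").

{Ground, Land, Cruise, Return}

States satisfying returning: {Ground, Return}.
States satisfying ¬airborne: {Ground, Land, Cruise, Return}.
States satisfying A[returning U ¬airborne]: {Ground, Land, Cruise, Return}.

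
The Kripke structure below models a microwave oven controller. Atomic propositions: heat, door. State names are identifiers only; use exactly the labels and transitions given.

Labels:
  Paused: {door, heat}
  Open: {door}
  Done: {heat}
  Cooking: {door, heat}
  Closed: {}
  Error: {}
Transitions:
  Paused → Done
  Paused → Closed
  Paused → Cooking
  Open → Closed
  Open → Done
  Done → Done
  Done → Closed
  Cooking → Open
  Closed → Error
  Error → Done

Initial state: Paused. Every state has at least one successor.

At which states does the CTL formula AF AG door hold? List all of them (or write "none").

States satisfying AG door: ∅.
States satisfying AF AG door: ∅.

none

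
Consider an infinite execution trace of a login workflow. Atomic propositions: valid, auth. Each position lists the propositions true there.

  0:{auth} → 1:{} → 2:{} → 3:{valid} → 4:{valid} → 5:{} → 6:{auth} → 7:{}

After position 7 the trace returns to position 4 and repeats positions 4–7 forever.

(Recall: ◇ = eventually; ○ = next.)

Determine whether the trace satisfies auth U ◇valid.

Satisfied

Walking from position 0: ◇valid first holds at position 0, and auth holds at every earlier position along the way, so auth U ◇valid holds.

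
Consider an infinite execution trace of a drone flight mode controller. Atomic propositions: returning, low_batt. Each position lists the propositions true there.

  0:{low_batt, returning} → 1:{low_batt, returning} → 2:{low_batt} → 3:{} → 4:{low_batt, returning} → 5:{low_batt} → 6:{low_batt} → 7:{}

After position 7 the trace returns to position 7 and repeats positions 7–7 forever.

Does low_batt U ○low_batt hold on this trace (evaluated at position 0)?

Satisfied

Walking from position 0: ○low_batt first holds at position 0, and low_batt holds at every earlier position along the way, so low_batt U ○low_batt holds.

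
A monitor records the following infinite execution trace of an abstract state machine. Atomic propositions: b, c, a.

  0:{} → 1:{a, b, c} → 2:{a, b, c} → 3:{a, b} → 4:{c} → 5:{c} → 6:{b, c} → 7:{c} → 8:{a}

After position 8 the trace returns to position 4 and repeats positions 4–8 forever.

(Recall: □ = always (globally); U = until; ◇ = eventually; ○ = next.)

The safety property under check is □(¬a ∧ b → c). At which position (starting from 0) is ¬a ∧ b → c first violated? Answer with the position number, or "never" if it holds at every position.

¬a ∧ b → c holds at every position 0..8, and those are all the positions the trace ever visits, so the invariant □(¬a ∧ b → c) is never violated.

never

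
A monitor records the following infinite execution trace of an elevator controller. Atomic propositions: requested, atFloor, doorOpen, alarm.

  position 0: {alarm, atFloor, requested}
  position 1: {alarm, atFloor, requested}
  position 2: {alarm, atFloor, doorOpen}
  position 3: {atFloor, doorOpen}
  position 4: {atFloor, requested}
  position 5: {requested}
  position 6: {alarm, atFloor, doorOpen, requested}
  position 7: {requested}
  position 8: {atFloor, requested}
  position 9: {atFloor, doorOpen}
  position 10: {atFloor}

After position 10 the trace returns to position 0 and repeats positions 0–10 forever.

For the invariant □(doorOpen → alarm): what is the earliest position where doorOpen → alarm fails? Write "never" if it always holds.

3

Check doorOpen → alarm at each position in order: 0 ✓, 1 ✓, 2 ✓.
At position 3 the labels are {atFloor, doorOpen}, so doorOpen → alarm is false there. This is the first violation.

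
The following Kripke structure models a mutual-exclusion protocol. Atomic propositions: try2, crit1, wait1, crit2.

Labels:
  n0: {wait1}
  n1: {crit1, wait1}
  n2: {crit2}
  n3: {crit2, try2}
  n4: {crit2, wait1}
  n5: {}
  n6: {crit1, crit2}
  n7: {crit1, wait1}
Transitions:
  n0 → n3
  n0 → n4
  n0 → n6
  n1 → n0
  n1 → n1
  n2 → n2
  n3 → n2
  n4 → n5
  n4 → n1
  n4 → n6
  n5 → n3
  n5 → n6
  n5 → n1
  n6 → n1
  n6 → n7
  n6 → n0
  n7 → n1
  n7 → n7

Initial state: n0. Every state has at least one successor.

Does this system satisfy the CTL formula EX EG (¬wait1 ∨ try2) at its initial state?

Yes

States satisfying EG (¬wait1 ∨ try2): {n2, n3, n5}.
States satisfying EX EG (¬wait1 ∨ try2): {n0, n2, n3, n4, n5}.
n0 ∈ Sat(EX EG (¬wait1 ∨ try2)).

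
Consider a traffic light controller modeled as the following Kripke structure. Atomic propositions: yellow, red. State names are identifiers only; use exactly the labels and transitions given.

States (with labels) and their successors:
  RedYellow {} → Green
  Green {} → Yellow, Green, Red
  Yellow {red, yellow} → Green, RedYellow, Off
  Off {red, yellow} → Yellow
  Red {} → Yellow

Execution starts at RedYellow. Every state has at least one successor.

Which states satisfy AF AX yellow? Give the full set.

States satisfying AX yellow: {Off, Red}.
States satisfying AF AX yellow: {Off, Red}.

{Off, Red}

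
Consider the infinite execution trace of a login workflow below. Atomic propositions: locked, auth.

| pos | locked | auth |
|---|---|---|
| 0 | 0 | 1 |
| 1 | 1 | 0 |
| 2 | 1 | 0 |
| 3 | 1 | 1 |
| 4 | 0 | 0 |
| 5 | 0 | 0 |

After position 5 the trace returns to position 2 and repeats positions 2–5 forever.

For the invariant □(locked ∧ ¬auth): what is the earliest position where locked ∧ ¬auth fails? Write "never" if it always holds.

At position 0 the labels are {auth}, so locked ∧ ¬auth is false there. This is the first violation.

0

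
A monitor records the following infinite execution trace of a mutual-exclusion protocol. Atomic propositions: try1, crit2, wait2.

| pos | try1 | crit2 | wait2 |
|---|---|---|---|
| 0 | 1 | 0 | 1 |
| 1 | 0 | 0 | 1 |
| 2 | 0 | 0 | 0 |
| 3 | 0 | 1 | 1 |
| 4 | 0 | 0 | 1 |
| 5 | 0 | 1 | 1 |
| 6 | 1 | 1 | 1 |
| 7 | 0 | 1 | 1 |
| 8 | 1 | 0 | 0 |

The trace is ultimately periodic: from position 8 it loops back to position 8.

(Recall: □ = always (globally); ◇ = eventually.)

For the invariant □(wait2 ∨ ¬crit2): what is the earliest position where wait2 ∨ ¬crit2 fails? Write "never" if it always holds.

wait2 ∨ ¬crit2 holds at every position 0..8, and those are all the positions the trace ever visits, so the invariant □(wait2 ∨ ¬crit2) is never violated.

never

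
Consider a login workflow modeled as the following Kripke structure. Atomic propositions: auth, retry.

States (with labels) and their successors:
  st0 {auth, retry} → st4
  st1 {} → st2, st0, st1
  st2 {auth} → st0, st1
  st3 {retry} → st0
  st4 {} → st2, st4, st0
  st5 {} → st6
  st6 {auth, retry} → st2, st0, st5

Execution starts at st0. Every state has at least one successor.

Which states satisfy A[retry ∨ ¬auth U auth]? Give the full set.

{st0, st2, st3, st5, st6}

States satisfying retry ∨ ¬auth: {st0, st1, st3, st4, st5, st6}.
States satisfying auth: {st0, st2, st6}.
States satisfying A[retry ∨ ¬auth U auth]: {st0, st2, st3, st5, st6}.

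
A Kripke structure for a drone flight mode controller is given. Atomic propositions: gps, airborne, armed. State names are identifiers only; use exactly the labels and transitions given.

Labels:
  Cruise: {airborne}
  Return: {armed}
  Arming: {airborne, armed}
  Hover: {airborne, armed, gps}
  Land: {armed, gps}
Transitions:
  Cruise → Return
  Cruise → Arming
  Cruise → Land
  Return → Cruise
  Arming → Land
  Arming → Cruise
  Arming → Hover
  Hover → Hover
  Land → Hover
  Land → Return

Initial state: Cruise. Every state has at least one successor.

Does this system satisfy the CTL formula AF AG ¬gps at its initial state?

Violated

States satisfying AG ¬gps: ∅.
States satisfying AF AG ¬gps: ∅.
There is a path from Cruise along which AG ¬gps never holds.
Cruise ∉ Sat(AF AG ¬gps).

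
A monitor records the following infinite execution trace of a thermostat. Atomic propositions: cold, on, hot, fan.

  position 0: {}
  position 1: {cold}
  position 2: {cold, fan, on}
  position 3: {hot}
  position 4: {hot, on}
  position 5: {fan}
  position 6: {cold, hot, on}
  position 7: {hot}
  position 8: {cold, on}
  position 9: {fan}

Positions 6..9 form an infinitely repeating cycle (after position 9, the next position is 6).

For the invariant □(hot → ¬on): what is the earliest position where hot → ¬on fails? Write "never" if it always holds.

4

Check hot → ¬on at each position in order: 0 ✓, 1 ✓, 2 ✓, 3 ✓.
At position 4 the labels are {hot, on}, so hot → ¬on is false there. This is the first violation.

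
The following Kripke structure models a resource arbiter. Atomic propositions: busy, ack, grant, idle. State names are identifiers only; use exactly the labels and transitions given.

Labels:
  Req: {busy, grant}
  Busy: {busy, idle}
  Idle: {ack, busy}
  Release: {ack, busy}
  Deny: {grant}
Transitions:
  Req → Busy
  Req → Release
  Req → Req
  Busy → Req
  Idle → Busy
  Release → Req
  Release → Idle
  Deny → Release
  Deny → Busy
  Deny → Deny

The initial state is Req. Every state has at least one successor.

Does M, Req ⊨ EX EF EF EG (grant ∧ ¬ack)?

States satisfying EF EF EG (grant ∧ ¬ack): {Req, Busy, Idle, Release, Deny}.
States satisfying EX EF EF EG (grant ∧ ¬ack): {Req, Busy, Idle, Release, Deny}.
Req ∈ Sat(EX EF EF EG (grant ∧ ¬ack)).

Holds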